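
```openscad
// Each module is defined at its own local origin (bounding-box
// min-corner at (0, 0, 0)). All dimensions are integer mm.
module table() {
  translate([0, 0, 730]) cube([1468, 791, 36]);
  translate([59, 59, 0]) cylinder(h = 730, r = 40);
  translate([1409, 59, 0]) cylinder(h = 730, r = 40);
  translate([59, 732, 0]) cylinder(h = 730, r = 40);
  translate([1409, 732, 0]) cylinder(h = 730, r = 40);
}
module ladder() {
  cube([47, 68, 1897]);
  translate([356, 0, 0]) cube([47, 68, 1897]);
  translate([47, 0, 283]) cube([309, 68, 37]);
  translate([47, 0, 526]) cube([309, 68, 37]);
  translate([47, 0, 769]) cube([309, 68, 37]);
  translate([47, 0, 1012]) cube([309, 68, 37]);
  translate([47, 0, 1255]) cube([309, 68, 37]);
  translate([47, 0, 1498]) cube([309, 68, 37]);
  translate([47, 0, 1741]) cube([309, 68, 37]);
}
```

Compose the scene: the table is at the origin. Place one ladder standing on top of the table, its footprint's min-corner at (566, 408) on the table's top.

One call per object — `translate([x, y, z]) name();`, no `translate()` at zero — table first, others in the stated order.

table();
translate([566, 408, 766]) ladder();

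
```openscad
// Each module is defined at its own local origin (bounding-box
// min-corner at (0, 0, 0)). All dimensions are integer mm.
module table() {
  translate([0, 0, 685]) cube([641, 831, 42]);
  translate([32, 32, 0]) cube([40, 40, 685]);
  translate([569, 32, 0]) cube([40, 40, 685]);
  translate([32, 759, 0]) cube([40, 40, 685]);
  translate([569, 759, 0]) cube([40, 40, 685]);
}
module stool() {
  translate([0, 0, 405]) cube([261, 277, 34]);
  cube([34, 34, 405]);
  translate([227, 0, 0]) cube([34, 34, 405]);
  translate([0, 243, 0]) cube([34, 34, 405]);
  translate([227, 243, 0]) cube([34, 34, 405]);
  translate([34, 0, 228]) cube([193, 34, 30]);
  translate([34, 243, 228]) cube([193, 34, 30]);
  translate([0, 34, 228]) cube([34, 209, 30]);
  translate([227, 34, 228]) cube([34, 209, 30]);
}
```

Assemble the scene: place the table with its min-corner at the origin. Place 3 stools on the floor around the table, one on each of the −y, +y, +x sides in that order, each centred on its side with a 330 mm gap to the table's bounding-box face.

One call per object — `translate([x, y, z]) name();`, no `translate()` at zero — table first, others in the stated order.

table();
translate([190, -607, 0]) stool();
translate([190, 1161, 0]) stool();
translate([971, 277, 0]) stool();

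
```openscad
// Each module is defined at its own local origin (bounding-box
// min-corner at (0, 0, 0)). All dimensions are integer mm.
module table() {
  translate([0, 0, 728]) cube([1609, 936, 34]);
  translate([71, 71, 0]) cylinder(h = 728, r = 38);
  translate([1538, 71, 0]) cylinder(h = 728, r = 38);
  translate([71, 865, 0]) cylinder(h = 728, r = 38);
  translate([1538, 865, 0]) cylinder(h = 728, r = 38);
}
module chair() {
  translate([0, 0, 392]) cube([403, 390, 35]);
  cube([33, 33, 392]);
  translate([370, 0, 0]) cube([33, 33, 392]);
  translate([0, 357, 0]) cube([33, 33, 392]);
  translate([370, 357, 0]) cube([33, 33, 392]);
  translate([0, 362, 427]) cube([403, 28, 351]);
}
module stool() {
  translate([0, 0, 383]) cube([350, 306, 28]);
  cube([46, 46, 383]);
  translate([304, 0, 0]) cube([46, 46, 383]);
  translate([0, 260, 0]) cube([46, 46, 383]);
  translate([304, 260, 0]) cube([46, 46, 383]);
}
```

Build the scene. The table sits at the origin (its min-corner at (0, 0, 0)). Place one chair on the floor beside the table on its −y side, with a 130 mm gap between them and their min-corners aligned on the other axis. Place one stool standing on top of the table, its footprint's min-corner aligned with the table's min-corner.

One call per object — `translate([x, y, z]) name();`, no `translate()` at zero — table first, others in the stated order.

table();
translate([0, -520, 0]) chair();
translate([0, 0, 762]) stool();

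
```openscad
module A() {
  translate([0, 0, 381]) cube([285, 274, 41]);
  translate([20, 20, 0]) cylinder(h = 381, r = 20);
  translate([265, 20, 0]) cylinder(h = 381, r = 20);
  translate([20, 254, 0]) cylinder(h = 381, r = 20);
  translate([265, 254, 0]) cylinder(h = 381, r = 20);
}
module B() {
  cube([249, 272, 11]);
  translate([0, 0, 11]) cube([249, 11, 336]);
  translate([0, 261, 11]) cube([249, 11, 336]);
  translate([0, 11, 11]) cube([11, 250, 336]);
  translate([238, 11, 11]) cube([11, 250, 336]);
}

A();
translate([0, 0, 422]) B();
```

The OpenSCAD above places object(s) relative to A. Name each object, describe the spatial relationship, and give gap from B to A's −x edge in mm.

The open box's min-x is at 0; the stool's min-x is 0; gap = 0 mm.

A is a stool. B is an open box. The open box is on top of the stool. The gap from the open box to the stool's −x edge is 0 mm.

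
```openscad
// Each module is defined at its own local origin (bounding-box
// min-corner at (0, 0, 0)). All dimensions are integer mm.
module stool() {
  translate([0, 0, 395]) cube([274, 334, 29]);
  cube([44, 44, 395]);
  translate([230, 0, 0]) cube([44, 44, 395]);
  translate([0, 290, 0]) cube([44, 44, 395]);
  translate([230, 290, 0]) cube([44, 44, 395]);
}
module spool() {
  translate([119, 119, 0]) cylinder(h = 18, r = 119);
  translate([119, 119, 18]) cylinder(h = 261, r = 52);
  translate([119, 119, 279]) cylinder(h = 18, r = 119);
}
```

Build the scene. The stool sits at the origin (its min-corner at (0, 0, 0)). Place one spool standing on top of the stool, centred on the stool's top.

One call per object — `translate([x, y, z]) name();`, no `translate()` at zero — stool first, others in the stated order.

stool();
translate([18, 48, 424]) spool();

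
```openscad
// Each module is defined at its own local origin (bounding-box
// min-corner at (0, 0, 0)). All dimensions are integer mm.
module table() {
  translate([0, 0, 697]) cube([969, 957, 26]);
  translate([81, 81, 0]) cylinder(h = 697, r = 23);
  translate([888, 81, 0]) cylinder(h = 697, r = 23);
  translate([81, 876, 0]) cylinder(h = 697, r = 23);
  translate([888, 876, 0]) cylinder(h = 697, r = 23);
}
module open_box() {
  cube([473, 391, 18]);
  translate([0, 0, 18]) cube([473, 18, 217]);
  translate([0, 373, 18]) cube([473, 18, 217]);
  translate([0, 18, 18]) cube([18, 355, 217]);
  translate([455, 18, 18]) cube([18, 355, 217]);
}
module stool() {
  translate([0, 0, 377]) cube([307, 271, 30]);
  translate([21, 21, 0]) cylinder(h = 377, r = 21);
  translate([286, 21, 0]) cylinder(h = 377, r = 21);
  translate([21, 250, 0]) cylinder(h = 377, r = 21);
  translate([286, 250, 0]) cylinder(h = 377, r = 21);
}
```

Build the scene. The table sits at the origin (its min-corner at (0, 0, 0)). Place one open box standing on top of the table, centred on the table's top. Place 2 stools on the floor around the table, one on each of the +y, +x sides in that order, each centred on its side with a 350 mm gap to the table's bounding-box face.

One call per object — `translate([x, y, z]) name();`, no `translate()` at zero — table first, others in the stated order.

table();
translate([248, 283, 723]) open_box();
translate([331, 1307, 0]) stool();
translate([1319, 343, 0]) stool();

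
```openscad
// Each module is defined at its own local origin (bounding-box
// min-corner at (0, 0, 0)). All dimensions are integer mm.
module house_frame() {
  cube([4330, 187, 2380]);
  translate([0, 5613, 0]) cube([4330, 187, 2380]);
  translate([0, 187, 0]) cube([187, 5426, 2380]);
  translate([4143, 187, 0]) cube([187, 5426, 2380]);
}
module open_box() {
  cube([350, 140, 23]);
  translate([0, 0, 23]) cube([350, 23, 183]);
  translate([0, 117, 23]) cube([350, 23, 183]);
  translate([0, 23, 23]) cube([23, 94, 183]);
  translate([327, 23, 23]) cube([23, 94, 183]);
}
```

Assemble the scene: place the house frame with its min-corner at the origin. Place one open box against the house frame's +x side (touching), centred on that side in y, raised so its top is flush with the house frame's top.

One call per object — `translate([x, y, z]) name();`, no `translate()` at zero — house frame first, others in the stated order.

house_frame();
translate([4330, 2830, 2174]) open_box();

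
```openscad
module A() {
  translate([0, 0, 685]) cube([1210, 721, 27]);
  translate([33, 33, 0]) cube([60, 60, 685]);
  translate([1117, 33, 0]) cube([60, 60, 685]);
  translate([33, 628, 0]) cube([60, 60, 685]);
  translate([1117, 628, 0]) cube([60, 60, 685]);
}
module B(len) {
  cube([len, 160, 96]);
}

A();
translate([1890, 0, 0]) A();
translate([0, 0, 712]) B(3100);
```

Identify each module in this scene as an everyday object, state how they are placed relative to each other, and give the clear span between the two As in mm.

A is a table. B is a beam. A beam spans the tops of two tables. The clear span between the two tables is 680 mm.

Second table starts at x = 1890; first ends at x = 1210; clear span = 1890 − 1210 = 680 mm.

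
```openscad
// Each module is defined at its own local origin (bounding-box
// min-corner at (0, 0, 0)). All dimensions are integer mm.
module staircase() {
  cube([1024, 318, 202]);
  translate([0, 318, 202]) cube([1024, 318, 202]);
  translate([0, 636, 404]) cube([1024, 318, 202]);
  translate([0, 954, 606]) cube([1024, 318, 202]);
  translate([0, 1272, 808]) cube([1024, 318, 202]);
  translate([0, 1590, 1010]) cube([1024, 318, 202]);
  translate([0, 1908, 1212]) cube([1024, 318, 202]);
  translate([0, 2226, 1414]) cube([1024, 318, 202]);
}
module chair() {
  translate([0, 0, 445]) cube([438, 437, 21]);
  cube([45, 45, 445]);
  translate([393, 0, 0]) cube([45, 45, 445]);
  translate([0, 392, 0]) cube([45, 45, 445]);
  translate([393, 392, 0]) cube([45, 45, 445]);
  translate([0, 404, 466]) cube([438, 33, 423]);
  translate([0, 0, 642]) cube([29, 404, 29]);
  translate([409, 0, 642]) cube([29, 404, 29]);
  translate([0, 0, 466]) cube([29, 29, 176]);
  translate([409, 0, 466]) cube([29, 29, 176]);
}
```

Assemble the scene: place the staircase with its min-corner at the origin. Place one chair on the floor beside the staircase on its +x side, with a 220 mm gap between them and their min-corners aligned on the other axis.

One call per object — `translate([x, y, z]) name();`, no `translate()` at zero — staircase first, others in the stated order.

staircase();
translate([1244, 0, 0]) chair();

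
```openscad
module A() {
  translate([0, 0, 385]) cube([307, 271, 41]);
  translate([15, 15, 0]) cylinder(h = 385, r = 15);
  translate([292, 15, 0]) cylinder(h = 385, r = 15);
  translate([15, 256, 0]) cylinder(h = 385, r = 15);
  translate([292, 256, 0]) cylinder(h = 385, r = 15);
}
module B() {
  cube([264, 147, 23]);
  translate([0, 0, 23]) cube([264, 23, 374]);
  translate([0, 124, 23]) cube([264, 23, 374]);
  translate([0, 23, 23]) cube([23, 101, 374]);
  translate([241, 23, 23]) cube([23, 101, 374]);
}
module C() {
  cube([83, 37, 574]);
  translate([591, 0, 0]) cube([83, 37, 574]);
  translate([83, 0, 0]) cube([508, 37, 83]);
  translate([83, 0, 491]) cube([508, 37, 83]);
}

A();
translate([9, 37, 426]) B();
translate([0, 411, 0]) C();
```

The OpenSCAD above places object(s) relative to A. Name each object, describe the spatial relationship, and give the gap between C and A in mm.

The picture frame's nearest face is 140 mm from the stool's +y face.

A is a stool. B is an open box. C is a picture frame. The open box is on top of the stool. The picture frame is on the floor beside the stool on its +y side. The gap between the picture frame and the stool is 140 mm.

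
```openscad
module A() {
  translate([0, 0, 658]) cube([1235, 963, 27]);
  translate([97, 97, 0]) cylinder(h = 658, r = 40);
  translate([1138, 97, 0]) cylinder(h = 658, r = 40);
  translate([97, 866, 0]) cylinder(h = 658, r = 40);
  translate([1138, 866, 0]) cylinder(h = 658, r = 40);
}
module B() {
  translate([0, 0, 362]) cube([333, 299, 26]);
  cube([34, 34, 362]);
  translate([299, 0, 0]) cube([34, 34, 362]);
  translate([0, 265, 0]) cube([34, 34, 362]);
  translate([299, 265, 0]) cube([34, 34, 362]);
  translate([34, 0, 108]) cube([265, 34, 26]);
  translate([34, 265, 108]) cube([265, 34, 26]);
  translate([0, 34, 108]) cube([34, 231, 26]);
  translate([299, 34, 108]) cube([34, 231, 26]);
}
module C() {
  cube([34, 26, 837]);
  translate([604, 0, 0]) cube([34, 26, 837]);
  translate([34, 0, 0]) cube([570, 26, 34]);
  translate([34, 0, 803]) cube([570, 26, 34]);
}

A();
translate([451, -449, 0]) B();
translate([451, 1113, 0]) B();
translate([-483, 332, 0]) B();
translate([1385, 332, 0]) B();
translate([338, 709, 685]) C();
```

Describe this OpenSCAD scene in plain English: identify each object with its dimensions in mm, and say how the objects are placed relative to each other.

A is a table: top 1235 mm (x) × 963 mm (y), 27 mm thick, upper face at z = 685 mm, on four round legs of 80 mm diameter, each leg's bounding box inset 57 mm from the nearest pair of top edges, running from z = 0 to the bottom of the top.

B is a simple wooden stool: a rectangular seat 333 mm (x) by 299 mm (y), 26 mm thick, top face at z = 388 mm, on four square legs, each 34×34 mm in cross-section. The legs rest on z = 0, each flush with a corner of the seat. Four stretchers, 34 mm wide and 26 mm tall, connect adjacent legs with their undersides at z = 108 mm, each running between the inner faces of the legs it joins and aligned with the legs' outer faces on the other axis.

C is a rectangular picture frame lying in the x–z plane (depth along y). The opening is 570 mm wide (x) by 769 mm tall (z), surrounded by a border 34 mm wide on all four sides. The frame is 26 mm deep and is made of two full-height vertical stiles with two horizontal rails fitted between them.

Four stools sit around the table at the −y, +y, −x, +x sides. The picture frame is on top of the table.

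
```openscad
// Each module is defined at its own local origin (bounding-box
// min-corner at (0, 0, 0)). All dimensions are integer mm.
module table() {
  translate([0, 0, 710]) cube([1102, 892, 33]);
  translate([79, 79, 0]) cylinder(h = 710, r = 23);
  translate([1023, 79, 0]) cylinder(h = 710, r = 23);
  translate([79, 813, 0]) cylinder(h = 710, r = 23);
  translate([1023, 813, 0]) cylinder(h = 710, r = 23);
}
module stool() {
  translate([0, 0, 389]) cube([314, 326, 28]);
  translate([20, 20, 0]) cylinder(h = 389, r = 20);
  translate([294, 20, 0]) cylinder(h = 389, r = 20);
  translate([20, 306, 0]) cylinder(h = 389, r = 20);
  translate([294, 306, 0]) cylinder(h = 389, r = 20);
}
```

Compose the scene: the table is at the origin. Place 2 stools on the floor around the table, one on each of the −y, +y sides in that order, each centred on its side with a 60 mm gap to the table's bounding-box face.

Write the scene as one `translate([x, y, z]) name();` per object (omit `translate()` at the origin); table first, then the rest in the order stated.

table();
translate([394, -386, 0]) stool();
translate([394, 952, 0]) stool();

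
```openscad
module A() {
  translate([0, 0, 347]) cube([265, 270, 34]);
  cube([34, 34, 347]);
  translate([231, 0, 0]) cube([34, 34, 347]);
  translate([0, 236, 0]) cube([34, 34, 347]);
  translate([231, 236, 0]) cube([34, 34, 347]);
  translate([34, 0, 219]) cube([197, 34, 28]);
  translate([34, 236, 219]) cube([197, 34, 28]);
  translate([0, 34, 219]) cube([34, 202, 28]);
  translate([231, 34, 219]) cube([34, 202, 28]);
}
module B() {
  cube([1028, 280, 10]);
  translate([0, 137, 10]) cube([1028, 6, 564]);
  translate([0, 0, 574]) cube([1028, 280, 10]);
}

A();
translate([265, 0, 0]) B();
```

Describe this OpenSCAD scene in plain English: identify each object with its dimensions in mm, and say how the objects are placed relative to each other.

A is a simple wooden stool: a rectangular seat 265 mm (x) by 270 mm (y), 34 mm thick, top face at z = 381 mm, on four square legs, each 34×34 mm in cross-section. The legs rest on z = 0, each flush with a corner of the seat. Four stretchers, 34 mm wide and 28 mm tall, connect adjacent legs with their undersides at z = 219 mm, each running between the inner faces of the legs it joins and aligned with the legs' outer faces on the other axis.

B is an I-beam lying along x, 1028 mm long. Overall section height 584 mm. Two flanges 280 mm wide (y) and 10 mm thick, one on the floor and one at the top; a web 6 mm thick runs between them, centred on the flange width.

The I-beam is against the stool's +x side, with their −y faces flush.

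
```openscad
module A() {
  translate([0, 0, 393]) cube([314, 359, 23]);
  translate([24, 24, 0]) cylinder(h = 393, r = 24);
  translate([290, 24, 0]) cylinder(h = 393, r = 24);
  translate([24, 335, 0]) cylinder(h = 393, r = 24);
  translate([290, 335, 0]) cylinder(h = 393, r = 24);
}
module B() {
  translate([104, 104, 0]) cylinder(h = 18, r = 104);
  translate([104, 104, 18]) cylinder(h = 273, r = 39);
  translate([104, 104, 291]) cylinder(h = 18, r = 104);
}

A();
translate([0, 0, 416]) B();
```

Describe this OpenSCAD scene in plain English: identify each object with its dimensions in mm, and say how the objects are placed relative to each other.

A is a four-legged stool. The seat is 314×359 mm, 23 mm thick, top at z = 416 mm. It stands on four round legs, each 48 mm in diameter, from z = 0 to the seat underside, each leg's axis is inset half a diameter from the nearest pair of seat edges (so the leg's bounding box is flush with the corner).

B is a spool: two coaxial disc flanges of radius 104 mm and thickness 18 mm, joined by a core cylinder of radius 39 mm and height 273 mm. The lower flange rests on z = 0 and the three cylinders share a vertical axis.

The spool is on top of the stool.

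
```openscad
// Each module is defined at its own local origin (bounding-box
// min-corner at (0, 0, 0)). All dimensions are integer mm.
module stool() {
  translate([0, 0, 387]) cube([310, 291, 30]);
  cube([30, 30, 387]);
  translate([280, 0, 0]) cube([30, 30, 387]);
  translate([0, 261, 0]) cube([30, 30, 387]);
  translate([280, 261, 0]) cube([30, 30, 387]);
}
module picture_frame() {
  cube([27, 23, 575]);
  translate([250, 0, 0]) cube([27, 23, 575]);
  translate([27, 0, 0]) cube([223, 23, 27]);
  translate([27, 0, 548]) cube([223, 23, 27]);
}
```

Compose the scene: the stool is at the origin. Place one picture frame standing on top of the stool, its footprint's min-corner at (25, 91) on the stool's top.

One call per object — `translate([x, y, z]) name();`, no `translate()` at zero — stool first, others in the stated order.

stool();
translate([25, 91, 417]) picture_frame();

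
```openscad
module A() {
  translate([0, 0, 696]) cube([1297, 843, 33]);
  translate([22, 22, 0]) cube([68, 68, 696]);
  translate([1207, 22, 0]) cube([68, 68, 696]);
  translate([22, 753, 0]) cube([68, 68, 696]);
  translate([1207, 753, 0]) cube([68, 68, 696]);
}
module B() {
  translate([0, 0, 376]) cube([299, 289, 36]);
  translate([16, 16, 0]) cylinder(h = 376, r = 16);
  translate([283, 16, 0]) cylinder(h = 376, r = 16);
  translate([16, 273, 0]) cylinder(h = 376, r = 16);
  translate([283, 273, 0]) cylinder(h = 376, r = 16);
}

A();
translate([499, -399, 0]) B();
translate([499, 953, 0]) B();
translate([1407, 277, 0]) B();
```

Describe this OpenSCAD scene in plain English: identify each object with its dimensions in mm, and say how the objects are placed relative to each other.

A is a rectangular dining table. The top is 1297×843×33 mm with its upper surface at z = 729 mm. It stands on four 68×68 mm square legs, each inset 22 mm from the nearest pair of top edges, running from the floor to the underside of the top.

B is a four-legged stool. The seat is a 299×289×36 mm slab whose top surface is at z = 412 mm; four round legs, each 32 mm in diameter, run from the floor (z = 0) to the underside of the seat, each leg's axis is inset half a diameter from the nearest pair of seat edges (so the leg's bounding box is flush with the corner).

Three stools sit around the table at the −y, +y, +x sides.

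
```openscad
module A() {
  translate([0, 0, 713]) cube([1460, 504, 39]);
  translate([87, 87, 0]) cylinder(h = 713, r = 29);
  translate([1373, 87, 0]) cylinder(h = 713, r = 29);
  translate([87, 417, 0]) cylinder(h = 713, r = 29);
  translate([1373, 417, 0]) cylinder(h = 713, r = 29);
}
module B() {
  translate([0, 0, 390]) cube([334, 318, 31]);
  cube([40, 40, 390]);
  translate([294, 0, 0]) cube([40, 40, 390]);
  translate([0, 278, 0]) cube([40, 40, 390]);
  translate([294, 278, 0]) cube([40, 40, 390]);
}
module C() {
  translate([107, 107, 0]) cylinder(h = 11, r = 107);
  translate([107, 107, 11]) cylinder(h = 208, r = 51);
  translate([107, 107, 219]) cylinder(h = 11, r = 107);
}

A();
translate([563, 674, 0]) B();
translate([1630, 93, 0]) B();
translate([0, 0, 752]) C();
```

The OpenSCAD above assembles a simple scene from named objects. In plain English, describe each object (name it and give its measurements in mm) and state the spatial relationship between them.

A is a rectangular dining table. The top is 1460×504×39 mm with its upper surface at z = 752 mm. It stands on four round legs of 58 mm diameter, each leg's bounding box inset 58 mm from the nearest pair of top edges, running from the floor to the underside of the top.

B is a four-legged stool. The seat is 334×318 mm, 31 mm thick, top at z = 421 mm. It stands on four square legs, each 40×40 mm in cross-section, from z = 0 to the seat underside, each flush with a corner of the seat.

C is a spool: two coaxial disc flanges of radius 107 mm and thickness 11 mm, joined by a core cylinder of radius 51 mm and height 208 mm. The lower flange rests on z = 0 and the three cylinders share a vertical axis.

Two stools sit around the table at the +y, +x sides. The spool is on top of the table.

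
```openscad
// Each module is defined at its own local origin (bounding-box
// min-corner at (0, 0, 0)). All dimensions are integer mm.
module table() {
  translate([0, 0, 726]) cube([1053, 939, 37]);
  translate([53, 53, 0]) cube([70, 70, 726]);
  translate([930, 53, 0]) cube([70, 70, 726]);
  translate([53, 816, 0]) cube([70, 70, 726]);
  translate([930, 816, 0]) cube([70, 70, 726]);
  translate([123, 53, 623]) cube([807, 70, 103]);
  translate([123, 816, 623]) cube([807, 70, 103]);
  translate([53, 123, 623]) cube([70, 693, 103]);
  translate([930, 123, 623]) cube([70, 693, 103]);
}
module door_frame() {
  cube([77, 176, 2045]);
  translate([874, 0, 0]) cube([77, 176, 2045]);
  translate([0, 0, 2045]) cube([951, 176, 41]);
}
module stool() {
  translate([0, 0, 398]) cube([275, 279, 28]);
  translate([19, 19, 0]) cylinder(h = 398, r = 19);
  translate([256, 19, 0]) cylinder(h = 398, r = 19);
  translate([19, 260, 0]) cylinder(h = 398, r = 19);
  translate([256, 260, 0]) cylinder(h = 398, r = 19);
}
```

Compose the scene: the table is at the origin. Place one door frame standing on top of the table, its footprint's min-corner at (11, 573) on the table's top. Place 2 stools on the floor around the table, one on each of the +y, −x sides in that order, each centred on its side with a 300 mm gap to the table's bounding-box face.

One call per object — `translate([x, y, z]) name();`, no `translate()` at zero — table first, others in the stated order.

table();
translate([11, 573, 763]) door_frame();
translate([389, 1239, 0]) stool();
translate([-575, 330, 0]) stool();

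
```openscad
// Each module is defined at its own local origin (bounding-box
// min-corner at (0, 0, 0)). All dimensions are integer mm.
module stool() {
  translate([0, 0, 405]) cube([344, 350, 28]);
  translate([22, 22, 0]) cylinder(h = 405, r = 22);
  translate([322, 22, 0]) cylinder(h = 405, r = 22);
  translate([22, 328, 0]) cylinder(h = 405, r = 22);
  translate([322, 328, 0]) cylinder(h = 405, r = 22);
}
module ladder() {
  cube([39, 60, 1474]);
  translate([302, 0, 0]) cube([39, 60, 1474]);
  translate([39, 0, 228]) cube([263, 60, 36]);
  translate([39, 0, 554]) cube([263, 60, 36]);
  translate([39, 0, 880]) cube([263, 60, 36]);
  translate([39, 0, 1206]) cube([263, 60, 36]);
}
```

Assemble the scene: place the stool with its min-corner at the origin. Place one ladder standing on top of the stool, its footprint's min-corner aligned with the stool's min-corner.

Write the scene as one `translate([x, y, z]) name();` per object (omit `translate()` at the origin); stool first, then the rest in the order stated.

stool();
translate([0, 0, 433]) ladder();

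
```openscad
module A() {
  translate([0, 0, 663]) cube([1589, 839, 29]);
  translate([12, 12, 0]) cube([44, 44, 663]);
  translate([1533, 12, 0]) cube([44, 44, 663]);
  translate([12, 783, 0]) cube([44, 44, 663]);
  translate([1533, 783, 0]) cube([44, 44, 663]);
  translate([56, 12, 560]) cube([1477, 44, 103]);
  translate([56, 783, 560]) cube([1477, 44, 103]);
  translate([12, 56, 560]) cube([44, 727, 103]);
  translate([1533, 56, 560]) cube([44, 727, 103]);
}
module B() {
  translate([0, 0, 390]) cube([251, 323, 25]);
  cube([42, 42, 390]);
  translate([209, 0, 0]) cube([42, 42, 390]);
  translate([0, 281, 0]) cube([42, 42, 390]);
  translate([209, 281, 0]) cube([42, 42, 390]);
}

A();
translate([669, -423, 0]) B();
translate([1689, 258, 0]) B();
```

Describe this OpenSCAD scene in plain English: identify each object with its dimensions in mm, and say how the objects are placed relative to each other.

A is a table with a 1589×839 mm rectangular top, 29 mm thick, top surface at z = 692 mm, supported by four 44×44 mm square legs, each inset 12 mm from the nearest pair of top edges, running from the floor. Four apron rails, 44 mm thick and 103 mm tall, run between adjacent legs with their top edges flush with the underside of the top and their outer faces flush with the legs' outer faces.

B is a simple wooden stool: a rectangular seat 251 mm (x) by 323 mm (y), 25 mm thick, top face at z = 415 mm, on four square legs, each 42×42 mm in cross-section. The legs rest on z = 0, each flush with a corner of the seat.

Two stools sit around the table at the −y, +x sides.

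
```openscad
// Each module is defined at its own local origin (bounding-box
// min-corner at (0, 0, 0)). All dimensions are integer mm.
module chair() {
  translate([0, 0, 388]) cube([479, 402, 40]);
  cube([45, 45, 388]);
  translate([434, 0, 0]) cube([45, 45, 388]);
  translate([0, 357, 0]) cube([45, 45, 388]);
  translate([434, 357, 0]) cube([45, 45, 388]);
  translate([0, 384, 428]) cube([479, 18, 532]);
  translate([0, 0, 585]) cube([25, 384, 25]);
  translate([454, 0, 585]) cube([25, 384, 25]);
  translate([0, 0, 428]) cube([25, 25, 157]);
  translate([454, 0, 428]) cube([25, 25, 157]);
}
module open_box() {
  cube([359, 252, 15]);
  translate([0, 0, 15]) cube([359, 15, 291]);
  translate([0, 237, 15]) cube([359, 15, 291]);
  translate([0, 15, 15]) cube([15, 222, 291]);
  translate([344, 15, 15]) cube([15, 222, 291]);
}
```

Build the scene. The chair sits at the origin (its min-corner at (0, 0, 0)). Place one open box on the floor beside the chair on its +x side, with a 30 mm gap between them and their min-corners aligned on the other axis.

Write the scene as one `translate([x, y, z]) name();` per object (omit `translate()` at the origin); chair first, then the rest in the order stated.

chair();
translate([509, 0, 0]) open_box();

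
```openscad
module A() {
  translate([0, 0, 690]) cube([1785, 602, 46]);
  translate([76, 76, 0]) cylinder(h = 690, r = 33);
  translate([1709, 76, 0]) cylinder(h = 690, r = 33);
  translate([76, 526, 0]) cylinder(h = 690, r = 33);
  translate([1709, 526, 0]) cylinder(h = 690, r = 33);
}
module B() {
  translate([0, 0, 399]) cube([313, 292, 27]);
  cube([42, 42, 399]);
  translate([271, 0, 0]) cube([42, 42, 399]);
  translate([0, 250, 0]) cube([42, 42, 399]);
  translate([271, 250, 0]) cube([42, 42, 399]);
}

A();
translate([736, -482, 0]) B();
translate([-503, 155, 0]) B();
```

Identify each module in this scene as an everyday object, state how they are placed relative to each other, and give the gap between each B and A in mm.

A is a table. B is a stool. Two stools sit around the table at the −y, −x sides. The gap between each stool and the table is 190 mm.

Each stool's nearest face is 190 mm from the table's bounding box.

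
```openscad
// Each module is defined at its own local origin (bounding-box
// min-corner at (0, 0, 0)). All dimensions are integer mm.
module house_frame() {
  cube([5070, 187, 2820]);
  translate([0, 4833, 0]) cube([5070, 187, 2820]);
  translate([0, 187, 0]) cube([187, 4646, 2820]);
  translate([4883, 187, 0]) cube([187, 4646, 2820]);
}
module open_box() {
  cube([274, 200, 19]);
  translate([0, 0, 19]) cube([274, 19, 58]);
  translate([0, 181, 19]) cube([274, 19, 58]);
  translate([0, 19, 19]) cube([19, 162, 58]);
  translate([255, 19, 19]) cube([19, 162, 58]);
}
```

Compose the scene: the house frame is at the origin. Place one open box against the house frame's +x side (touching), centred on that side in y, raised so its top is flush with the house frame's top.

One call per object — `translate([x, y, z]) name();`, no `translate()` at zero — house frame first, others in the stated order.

house_frame();
translate([5070, 2410, 2743]) open_box();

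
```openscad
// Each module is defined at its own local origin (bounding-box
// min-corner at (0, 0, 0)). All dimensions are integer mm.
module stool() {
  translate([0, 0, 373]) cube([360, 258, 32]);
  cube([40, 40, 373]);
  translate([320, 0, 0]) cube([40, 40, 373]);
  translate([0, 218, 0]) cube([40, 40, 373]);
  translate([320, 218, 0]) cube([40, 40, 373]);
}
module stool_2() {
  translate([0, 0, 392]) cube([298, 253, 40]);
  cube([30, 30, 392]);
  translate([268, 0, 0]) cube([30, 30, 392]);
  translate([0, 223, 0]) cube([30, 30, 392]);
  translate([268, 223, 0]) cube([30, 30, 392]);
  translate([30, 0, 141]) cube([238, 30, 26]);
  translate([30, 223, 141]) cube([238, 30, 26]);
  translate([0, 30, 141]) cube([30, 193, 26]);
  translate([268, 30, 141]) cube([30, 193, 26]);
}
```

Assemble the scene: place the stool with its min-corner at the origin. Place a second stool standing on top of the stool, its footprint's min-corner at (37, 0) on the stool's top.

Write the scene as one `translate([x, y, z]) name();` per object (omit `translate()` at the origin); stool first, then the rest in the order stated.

stool();
translate([37, 0, 405]) stool_2();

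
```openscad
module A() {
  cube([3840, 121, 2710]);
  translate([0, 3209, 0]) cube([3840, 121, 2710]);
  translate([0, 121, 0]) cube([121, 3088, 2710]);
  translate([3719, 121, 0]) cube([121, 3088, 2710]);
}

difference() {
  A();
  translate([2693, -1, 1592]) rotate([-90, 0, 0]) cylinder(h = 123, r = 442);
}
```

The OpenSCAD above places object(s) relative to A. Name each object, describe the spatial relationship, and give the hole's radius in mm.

A is a house frame. The house frame has a circular hole through its front wall. The hole's radius is 442 mm.

The subtracted cylinder has r = 442 mm.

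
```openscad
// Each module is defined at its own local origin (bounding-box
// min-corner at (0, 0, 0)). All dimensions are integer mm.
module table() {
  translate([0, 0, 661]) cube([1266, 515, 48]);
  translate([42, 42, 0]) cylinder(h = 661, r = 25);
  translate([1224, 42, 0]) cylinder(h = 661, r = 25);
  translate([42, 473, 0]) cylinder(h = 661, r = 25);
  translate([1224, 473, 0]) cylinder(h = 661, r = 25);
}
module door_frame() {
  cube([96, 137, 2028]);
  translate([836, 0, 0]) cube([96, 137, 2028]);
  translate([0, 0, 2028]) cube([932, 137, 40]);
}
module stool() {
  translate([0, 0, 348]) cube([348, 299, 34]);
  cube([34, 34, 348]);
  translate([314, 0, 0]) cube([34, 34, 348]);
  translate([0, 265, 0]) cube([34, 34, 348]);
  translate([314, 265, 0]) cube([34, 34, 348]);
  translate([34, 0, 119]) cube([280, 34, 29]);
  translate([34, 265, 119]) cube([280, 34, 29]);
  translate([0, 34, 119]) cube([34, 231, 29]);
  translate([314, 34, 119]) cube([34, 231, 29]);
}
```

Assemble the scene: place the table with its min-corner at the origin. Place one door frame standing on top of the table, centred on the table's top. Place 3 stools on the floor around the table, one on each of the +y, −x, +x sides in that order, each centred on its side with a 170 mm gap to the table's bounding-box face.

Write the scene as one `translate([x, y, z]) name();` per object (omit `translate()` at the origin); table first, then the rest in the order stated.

table();
translate([167, 189, 709]) door_frame();
translate([459, 685, 0]) stool();
translate([-518, 108, 0]) stool();
translate([1436, 108, 0]) stool();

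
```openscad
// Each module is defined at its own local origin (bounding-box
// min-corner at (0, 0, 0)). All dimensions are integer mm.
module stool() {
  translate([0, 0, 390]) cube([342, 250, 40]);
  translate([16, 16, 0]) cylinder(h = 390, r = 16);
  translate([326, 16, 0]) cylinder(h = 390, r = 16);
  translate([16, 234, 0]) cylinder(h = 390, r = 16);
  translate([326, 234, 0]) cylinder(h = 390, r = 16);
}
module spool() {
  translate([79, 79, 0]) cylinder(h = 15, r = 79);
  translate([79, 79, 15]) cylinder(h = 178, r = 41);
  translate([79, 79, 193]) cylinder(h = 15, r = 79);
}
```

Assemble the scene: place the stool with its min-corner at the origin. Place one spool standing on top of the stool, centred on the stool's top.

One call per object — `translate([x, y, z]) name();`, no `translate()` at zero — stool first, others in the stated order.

stool();
translate([92, 46, 430]) spool();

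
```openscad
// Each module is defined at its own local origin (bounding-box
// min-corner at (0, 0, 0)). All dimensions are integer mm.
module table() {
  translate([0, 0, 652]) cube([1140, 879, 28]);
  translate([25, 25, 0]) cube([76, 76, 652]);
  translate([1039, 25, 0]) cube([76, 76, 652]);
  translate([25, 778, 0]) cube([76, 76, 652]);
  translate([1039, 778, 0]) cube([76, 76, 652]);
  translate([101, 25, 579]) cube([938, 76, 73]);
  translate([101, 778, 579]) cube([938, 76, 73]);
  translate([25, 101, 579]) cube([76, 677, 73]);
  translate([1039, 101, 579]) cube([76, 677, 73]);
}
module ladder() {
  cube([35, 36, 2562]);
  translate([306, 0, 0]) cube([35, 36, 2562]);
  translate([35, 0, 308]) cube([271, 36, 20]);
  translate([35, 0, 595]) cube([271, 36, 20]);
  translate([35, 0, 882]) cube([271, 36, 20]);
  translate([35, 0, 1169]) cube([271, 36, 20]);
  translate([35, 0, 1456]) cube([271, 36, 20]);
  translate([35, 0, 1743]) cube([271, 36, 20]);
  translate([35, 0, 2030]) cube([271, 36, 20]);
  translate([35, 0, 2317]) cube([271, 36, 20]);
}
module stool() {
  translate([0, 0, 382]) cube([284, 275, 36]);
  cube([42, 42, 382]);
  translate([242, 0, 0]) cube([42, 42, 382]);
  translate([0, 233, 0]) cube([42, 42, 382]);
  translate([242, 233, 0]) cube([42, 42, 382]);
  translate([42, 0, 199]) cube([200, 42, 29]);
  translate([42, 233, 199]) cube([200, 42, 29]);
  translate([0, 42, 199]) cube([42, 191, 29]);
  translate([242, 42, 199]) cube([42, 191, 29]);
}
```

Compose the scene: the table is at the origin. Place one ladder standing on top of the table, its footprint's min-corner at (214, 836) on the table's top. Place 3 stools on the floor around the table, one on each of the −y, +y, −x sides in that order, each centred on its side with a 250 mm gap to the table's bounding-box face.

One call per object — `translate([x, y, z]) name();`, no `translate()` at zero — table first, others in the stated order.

table();
translate([214, 836, 680]) ladder();
translate([428, -525, 0]) stool();
translate([428, 1129, 0]) stool();
translate([-534, 302, 0]) stool();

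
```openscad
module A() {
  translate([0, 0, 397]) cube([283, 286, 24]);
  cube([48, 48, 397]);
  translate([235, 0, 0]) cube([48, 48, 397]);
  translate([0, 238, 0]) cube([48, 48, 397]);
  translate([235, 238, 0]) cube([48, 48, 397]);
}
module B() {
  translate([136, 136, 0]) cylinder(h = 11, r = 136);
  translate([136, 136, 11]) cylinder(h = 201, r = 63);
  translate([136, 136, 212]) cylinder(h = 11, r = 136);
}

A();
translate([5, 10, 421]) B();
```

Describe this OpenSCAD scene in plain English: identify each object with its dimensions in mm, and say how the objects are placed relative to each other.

A is a four-legged stool. The seat is a 283×286×24 mm slab whose top surface is at z = 421 mm; four square legs, each 48×48 mm in cross-section, run from the floor (z = 0) to the underside of the seat, each flush with a corner of the seat.

B is a spool: two coaxial disc flanges of radius 136 mm and thickness 11 mm, joined by a core cylinder of radius 63 mm and height 201 mm. The lower flange rests on z = 0 and the three cylinders share a vertical axis.

The spool is on top of the stool.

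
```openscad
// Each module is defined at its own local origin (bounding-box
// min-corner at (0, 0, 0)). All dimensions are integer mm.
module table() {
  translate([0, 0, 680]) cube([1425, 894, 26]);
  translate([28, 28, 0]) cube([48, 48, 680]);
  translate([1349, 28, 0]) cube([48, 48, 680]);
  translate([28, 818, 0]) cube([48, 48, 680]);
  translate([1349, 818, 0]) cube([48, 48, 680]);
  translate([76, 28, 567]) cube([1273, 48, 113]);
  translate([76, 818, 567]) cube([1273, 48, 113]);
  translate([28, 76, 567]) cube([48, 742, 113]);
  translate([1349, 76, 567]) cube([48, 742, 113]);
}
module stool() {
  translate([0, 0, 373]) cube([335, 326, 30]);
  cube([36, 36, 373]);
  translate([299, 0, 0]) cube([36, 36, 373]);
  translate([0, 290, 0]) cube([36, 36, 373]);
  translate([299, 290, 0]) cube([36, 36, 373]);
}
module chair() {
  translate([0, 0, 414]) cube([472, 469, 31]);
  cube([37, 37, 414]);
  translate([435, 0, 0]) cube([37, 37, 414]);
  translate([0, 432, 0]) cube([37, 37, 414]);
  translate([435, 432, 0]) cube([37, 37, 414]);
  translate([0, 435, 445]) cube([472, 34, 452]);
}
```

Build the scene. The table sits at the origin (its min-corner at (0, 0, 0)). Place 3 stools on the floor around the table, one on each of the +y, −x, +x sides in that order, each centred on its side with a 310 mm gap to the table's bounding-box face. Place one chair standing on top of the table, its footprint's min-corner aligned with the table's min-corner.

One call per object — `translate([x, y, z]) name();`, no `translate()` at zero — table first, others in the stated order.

table();
translate([545, 1204, 0]) stool();
translate([-645, 284, 0]) stool();
translate([1735, 284, 0]) stool();
translate([0, 0, 706]) chair();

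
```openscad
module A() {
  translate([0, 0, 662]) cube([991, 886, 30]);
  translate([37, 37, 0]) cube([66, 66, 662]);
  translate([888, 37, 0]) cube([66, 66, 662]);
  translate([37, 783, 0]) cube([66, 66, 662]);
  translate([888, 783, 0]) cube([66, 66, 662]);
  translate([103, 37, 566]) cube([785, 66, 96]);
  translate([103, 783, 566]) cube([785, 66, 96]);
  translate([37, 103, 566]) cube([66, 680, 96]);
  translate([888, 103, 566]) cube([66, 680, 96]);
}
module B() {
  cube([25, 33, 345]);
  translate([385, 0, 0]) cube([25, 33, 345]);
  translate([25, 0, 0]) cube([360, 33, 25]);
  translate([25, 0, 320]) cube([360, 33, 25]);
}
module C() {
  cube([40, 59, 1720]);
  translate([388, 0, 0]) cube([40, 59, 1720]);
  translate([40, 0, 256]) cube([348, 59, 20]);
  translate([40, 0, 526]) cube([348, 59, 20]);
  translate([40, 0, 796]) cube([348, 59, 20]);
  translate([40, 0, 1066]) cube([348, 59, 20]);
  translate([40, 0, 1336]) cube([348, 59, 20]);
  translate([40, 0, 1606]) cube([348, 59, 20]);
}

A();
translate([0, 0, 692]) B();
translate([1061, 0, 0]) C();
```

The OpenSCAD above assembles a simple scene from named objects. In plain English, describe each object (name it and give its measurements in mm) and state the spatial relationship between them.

A is a table: top 991 mm (x) × 886 mm (y), 30 mm thick, upper face at z = 692 mm, on four 66×66 mm square legs, each inset 37 mm from the nearest pair of top edges, running from z = 0 to the bottom of the top. Four apron rails, 66 mm thick and 96 mm tall, run between adjacent legs with their top edges flush with the underside of the top and their outer faces flush with the legs' outer faces.

B is a rectangular picture frame lying in the x–z plane (depth along y). The opening is 360 mm wide (x) by 295 mm tall (z), surrounded by a border 25 mm wide on all four sides. The frame is 33 mm deep and is made of two full-height vertical stiles with two horizontal rails fitted between them.

C is a straight ladder. Two 40×59 mm vertical rails, 1720 mm tall, stand 428 mm apart (outside-to-outside) with their front faces coplanar on the −y side. 6 rungs, each 59 mm deep and 20 mm tall, span between the inner faces of the rails, front faces flush with the rails. The lowest rung's underside is at z = 256 mm and rungs are spaced 270 mm apart (underside to underside).

The picture frame is on top of the table. The ladder is on the floor beside the table on its +x side.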